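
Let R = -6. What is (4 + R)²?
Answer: 4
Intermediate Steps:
(4 + R)² = (4 - 6)² = (-2)² = 4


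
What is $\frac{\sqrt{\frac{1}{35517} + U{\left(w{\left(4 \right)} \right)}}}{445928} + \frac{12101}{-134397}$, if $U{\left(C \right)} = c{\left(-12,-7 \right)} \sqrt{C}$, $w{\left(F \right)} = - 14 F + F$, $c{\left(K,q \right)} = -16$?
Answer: $- \frac{12101}{134397} + \frac{\sqrt{35517 - 40366633248 i \sqrt{13}}}{15838024776} \approx -0.090022 - 1.7033 \cdot 10^{-5} i$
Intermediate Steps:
$w{\left(F \right)} = - 13 F$
$U{\left(C \right)} = - 16 \sqrt{C}$
$\frac{\sqrt{\frac{1}{35517} + U{\left(w{\left(4 \right)} \right)}}}{445928} + \frac{12101}{-134397} = \frac{\sqrt{\frac{1}{35517} - 16 \sqrt{\left(-13\right) 4}}}{445928} + \frac{12101}{-134397} = \sqrt{\frac{1}{35517} - 16 \sqrt{-52}} \cdot \frac{1}{445928} + 12101 \left(- \frac{1}{134397}\right) = \sqrt{\frac{1}{35517} - 16 \cdot 2 i \sqrt{13}} \cdot \frac{1}{445928} - \frac{12101}{134397} = \sqrt{\frac{1}{35517} - 32 i \sqrt{13}} \cdot \frac{1}{445928} - \frac{12101}{134397} = \frac{\sqrt{\frac{1}{35517} - 32 i \sqrt{13}}}{445928} - \frac{12101}{134397} = - \frac{12101}{134397} + \frac{\sqrt{\frac{1}{35517} - 32 i \sqrt{13}}}{445928}$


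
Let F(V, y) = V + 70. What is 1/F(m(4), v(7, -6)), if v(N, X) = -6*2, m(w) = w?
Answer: 1/74 ≈ 0.013514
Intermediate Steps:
v(N, X) = -12
F(V, y) = 70 + V
1/F(m(4), v(7, -6)) = 1/(70 + 4) = 1/74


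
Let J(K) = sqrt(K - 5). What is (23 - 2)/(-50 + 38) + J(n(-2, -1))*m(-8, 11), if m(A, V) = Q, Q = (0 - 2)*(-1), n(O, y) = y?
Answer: -7/4 + 2*I*sqrt(6) ≈ -1.75 + 4.899*I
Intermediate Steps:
Q = 2 (Q = -2*(-1) = 2)
m(A, V) = 2
J(K) = sqrt(-5 + K)
(23 - 2)/(-50 + 38) + J(n(-2, -1))*m(-8, 11) = (23 - 2)/(-50 + 38) + sqrt(-5 - 1)*2 = 21/(-12) + sqrt(-6)*2 = 21*(-1/12) + (I*sqrt(6))*2 = -7/4 + 2*I*sqrt(6)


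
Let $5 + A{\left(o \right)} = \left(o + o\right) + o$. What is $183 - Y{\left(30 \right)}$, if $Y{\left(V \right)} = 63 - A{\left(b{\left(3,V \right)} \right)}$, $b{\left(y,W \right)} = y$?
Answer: $124$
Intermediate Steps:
$A{\left(o \right)} = -5 + 3 o$ ($A{\left(o \right)} = -5 + \left(\left(o + o\right) + o\right) = -5 + \left(2 o + o\right) = -5 + 3 o$)
$Y{\left(V \right)} = 59$ ($Y{\left(V \right)} = 63 - \left(-5 + 3 \cdot 3\right) = 63 - \left(-5 + 9\right) = 63 - 4 = 59$)
$183 - Y{\left(30 \right)} = 183 - 59 = 124$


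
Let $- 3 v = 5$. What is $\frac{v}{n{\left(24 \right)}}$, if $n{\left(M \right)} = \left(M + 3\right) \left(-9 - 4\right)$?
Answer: $\frac{5}{1053} \approx 0.0047483$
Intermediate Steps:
$v = - \frac{5}{3}$ ($v = \left(- \frac{1}{3}\right) 5 = - \frac{5}{3} \approx -1.6667$)
$n{\left(M \right)} = -39 - 13 M$ ($n{\left(M \right)} = \left(3 + M\right) \left(-13\right) = -39 - 13 M$)
$\frac{v}{n{\left(24 \right)}} = \frac{1}{-39 - 312} \left(- \frac{5}{3}\right) = \frac{1}{-351} \left(- \frac{5}{3}\right) = \left(- \frac{1}{351}\right) \left(- \frac{5}{3}\right) = \frac{5}{1053}$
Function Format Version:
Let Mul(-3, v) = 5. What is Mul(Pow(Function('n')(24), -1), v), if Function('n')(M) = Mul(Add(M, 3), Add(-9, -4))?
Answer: Rational(5, 1053) ≈ 0.0047483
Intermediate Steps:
v = Rational(-5, 3) (v = Mul(Rational(-1, 3), 5) = Rational(-5, 3) ≈ -1.6667)
Function('n')(M) = Add(-39, Mul(-13, M)) (Function('n')(M) = Mul(Add(3, M), -13) = Add(-39, Mul(-13, M)))
Mul(Pow(Function('n')(24), -1), v) = Mul(Pow(Add(-39, Mul(-13, 24)), -1), Rational(-5, 3)) = Mul(Pow(Add(-39, -312), -1), Rational(-5, 3)) = Mul(Pow(-351, -1), Rational(-5, 3)) = Mul(Rational(-1, 351), Rational(-5, 3)) = Rational(5, 1053)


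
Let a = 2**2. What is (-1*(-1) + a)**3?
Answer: 125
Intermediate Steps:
a = 4
(-1*(-1) + a)**3 = (-1*(-1) + 4)**3 = (1 + 4)**3 = 5**3 = 125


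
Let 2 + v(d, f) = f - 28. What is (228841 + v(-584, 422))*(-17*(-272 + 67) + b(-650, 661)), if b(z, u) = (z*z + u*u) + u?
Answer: 197958054111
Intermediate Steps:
b(z, u) = u + u² + z² (b(z, u) = (z² + u²) + u = (u² + z²) + u = u + u² + z²)
v(d, f) = -30 + f (v(d, f) = -2 + (f - 28) = -2 + (-28 + f) = -30 + f)
(228841 + v(-584, 422))*(-17*(-272 + 67) + b(-650, 661)) = (228841 + (-30 + 422))*(-17*(-272 + 67) + (661 + 661² + (-650)²)) = (228841 + 392)*(-17*(-205) + (661 + 436921 + 422500)) = 229233*(3485 + 860082) = 229233*863567 = 197958054111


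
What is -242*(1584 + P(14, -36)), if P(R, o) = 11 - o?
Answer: -394702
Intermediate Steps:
-242*(1584 + P(14, -36)) = -242*(1584 + (11 - 1*(-36))) = -242*(1584 + (11 + 36)) = -242*(1584 + 47) = -242*1631 = -394702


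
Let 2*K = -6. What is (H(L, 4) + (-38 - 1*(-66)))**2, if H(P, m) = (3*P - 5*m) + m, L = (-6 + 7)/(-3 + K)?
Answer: 529/4 ≈ 132.25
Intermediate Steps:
K = -3 (K = (1/2)*(-6) = -3)
L = -1/6 (L = (-6 + 7)/(-3 - 3) = 1/(-6) = 1*(-1/6) = -1/6 ≈ -0.16667)
H(P, m) = -4*m + 3*P (H(P, m) = (-5*m + 3*P) + m = -4*m + 3*P)
(H(L, 4) + (-38 - 1*(-66)))**2 = ((-4*4 + 3*(-1/6)) + (-38 - 1*(-66)))**2 = ((-16 - 1/2) + (-38 + 66))**2 = (-33/2 + 28)**2 = (23/2)**2 = 529/4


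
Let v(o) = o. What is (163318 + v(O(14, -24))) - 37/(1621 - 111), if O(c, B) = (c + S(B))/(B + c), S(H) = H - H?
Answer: 246608029/1510 ≈ 1.6332e+5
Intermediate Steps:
S(H) = 0
O(c, B) = c/(B + c) (O(c, B) = (c + 0)/(B + c) = c/(B + c))
(163318 + v(O(14, -24))) - 37/(1621 - 111) = (163318 + 14/(-24 + 14)) - 37/(1621 - 111) = (163318 + 14/(-10)) - 37/1510 = (163318 + 14*(-⅒)) + (1/1510)*(-37) = (163318 - 7/5) - 37/1510 = 816583/5 - 37/1510 = 246608029/1510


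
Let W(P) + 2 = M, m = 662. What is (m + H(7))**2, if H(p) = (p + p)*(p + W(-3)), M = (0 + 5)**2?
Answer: 1170724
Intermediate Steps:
M = 25 (M = 5**2 = 25)
W(P) = 23 (W(P) = -2 + 25 = 23)
H(p) = 2*p*(23 + p) (H(p) = (p + p)*(p + 23) = (2*p)*(23 + p) = 2*p*(23 + p))
(m + H(7))**2 = (662 + 2*7*(23 + 7))**2 = (662 + 2*7*30)**2 = (662 + 420)**2 = 1082**2 = 1170724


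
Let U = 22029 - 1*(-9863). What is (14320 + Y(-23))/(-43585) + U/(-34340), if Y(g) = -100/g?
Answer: -127305739/101247955 ≈ -1.2574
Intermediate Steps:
U = 31892 (U = 22029 + 9863 = 31892)
(14320 + Y(-23))/(-43585) + U/(-34340) = (14320 - 100/(-23))/(-43585) + 31892/(-34340) = (14320 - 100*(-1/23))*(-1/43585) + 31892*(-1/34340) = (14320 + 100/23)*(-1/43585) - 469/505 = (329460/23)*(-1/43585) - 469/505 = -65892/200491 - 469/505 = -127305739/101247955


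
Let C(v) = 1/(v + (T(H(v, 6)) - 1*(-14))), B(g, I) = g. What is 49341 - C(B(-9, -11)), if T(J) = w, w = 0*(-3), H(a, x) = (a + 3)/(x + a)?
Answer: 246704/5 ≈ 49341.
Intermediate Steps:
H(a, x) = (3 + a)/(a + x)
w = 0
T(J) = 0
C(v) = 1/(14 + v) (C(v) = 1/(v + (0 - 1*(-14))) = 1/(v + (0 + 14)) = 1/(v + 14) = 1/(14 + v))
49341 - C(B(-9, -11)) = 49341 - 1/(14 - 9) = 49341 - 1/5 = 246704/5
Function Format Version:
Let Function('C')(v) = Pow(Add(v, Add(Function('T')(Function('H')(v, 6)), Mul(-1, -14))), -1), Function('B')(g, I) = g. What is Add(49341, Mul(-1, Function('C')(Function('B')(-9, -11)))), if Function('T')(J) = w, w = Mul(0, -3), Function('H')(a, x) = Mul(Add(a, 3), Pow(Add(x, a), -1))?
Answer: Rational(246704, 5) ≈ 49341.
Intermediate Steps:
Function('H')(a, x) = Mul(Pow(Add(a, x), -1), Add(3, a)) (Function('H')(a, x) = Mul(Add(3, a), Pow(Add(a, x), -1)) = Mul(Pow(Add(a, x), -1), Add(3, a)))
w = 0
Function('T')(J) = 0
Function('C')(v) = Pow(Add(14, v), -1) (Function('C')(v) = Pow(Add(v, Add(0, Mul(-1, -14))), -1) = Pow(Add(v, Add(0, 14)), -1) = Pow(Add(v, 14), -1) = Pow(Add(14, v), -1))
Add(49341, Mul(-1, Function('C')(Function('B')(-9, -11)))) = Add(49341, Mul(-1, Pow(Add(14, -9), -1))) = Add(49341, Mul(-1, Pow(5, -1))) = Add(49341, Mul(-1, Rational(1, 5))) = Add(49341, Rational(-1, 5)) = Rational(246704, 5)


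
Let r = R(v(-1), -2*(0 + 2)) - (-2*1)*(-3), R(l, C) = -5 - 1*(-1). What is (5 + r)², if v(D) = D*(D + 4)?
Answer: 25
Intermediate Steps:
v(D) = D*(4 + D)
R(l, C) = -4 (R(l, C) = -5 + 1 = -4)
r = -10 (r = -4 - (-2*1)*(-3) = -4 - (-2)*(-3) = -4 - 1*6 = -4 - 6 = -10)
(5 + r)² = (5 - 10)² = (-5)² = 25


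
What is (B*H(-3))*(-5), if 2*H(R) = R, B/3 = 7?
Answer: 315/2 ≈ 157.50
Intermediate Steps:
B = 21 (B = 3*7 = 21)
H(R) = R/2
(B*H(-3))*(-5) = (21*((1/2)*(-3)))*(-5) = (21*(-3/2))*(-5) = -63/2*(-5) = 315/2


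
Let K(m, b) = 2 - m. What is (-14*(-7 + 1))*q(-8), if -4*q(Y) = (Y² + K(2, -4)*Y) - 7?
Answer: -1197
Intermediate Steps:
q(Y) = 7/4 - Y²/4 (q(Y) = -((Y² + (2 - 1*2)*Y) - 7)/4 = -((Y² + (2 - 2)*Y) - 7)/4 = -((Y² + 0*Y) - 7)/4 = -((Y² + 0) - 7)/4 = -(Y² - 7)/4 = -(-7 + Y²)/4 = 7/4 - Y²/4)
(-14*(-7 + 1))*q(-8) = (-14*(-7 + 1))*(7/4 - ¼*(-8)²) = (-14*(-6))*(7/4 - ¼*64) = 84*(7/4 - 16) = 84*(-57/4) = -1197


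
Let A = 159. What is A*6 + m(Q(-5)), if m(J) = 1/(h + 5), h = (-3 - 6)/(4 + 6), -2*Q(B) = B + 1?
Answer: 39124/41 ≈ 954.24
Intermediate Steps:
Q(B) = -½ - B/2 (Q(B) = -(B + 1)/2 = -(1 + B)/2 = -½ - B/2)
h = -9/10 ≈ -0.90000
m(J) = 10/41 (m(J) = 1/(-9/10 + 5) = 1/(41/10) = 10/41)
A*6 + m(Q(-5)) = 159*6 + 10/41 = 954 + 10/41 = 39124/41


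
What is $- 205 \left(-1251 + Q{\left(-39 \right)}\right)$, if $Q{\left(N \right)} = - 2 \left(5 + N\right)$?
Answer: $242515$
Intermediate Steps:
$Q{\left(N \right)} = -10 - 2 N$
$- 205 \left(-1251 + Q{\left(-39 \right)}\right) = - 205 \left(-1251 - -68\right) = - 205 \left(-1251 + \left(-10 + 78\right)\right) = - 205 \left(-1251 + 68\right) = \left(-205\right) \left(-1183\right) = 242515$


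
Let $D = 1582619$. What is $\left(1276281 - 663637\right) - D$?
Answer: $-969975$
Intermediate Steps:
$\left(1276281 - 663637\right) - D = \left(1276281 - 663637\right) - 1582619 = 612644 - 1582619 = -969975$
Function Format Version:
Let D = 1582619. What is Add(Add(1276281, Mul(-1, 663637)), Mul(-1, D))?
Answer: -969975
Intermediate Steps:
Add(Add(1276281, Mul(-1, 663637)), Mul(-1, D)) = Add(Add(1276281, Mul(-1, 663637)), Mul(-1, 1582619)) = Add(Add(1276281, -663637), -1582619) = Add(612644, -1582619) = -969975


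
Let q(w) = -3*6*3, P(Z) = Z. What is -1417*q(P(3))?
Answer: 76518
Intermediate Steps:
q(w) = -54 (q(w) = -18*3 = -54)
-1417*q(P(3)) = -1417*(-54) = 76518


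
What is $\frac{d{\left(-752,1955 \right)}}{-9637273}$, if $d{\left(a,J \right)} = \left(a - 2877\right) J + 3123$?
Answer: $\frac{7091572}{9637273} \approx 0.73585$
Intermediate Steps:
$d{\left(a,J \right)} = 3123 + J \left(-2877 + a\right)$ ($d{\left(a,J \right)} = \left(-2877 + a\right) J + 3123 = J \left(-2877 + a\right) + 3123 = 3123 + J \left(-2877 + a\right)$)
$\frac{d{\left(-752,1955 \right)}}{-9637273} = \frac{3123 - 5624535 + 1955 \left(-752\right)}{-9637273} = \left(3123 - 5624535 - 1470160\right) \left(- \frac{1}{9637273}\right) = \left(-7091572\right) \left(- \frac{1}{9637273}\right) = \frac{7091572}{9637273}$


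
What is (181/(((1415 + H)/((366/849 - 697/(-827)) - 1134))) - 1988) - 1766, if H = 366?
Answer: -1612752524003/416827021 ≈ -3869.1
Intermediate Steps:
(181/(((1415 + H)/((366/849 - 697/(-827)) - 1134))) - 1988) - 1766 = (181/(((1415 + 366)/((366/849 - 697/(-827)) - 1134))) - 1988) - 1766 = (181/((1781/((366*(1/849) - 697*(-1/827)) - 1134))) - 1988) - 1766 = (181/((1781/((122/283 + 697/827) - 1134))) - 1988) - 1766 = (181/((1781/(298145/234041 - 1134))) - 1988) - 1766 = (181/((1781/(-265104349/234041))) - 1988) - 1766 = (181/((1781*(-234041/265104349))) - 1988) - 1766 = (181/(-416827021/265104349) - 1988) - 1766 = (181*(-265104349/416827021) - 1988) - 1766 = (-47983887169/416827021 - 1988) - 1766 = -876636004917/416827021 - 1766 = -1612752524003/416827021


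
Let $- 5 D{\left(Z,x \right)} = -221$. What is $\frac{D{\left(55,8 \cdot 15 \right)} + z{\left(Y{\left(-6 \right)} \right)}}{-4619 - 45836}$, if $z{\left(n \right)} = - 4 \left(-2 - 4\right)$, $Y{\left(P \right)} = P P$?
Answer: $- \frac{341}{252275} \approx -0.0013517$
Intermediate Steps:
$Y{\left(P \right)} = P^{2}$
$D{\left(Z,x \right)} = \frac{221}{5}$ ($D{\left(Z,x \right)} = \left(- \frac{1}{5}\right) \left(-221\right) = \frac{221}{5}$)
$z{\left(n \right)} = 24$ ($z{\left(n \right)} = \left(-4\right) \left(-6\right) = 24$)
$\frac{D{\left(55,8 \cdot 15 \right)} + z{\left(Y{\left(-6 \right)} \right)}}{-4619 - 45836} = \frac{\frac{221}{5} + 24}{-4619 - 45836} = \frac{341}{5 \left(-50455\right)} = \frac{341}{5} \left(- \frac{1}{50455}\right) = - \frac{341}{252275}$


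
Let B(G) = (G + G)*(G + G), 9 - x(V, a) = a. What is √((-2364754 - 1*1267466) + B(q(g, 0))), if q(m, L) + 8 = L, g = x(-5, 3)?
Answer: 2*I*√907991 ≈ 1905.8*I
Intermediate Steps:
x(V, a) = 9 - a
g = 6 (g = 9 - 1*3 = 9 - 3 = 6)
q(m, L) = -8 + L
B(G) = 4*G² (B(G) = (2*G)*(2*G) = 4*G²)
√((-2364754 - 1*1267466) + B(q(g, 0))) = √((-2364754 - 1*1267466) + 4*(-8 + 0)²) = √((-2364754 - 1267466) + 4*(-8)²) = √(-3632220 + 4*64) = √(-3632220 + 256) = √(-3631964) = 2*I*√907991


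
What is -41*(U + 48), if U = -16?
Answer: -1312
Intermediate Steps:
-41*(U + 48) = -41*(-16 + 48) = -41*32 = -1312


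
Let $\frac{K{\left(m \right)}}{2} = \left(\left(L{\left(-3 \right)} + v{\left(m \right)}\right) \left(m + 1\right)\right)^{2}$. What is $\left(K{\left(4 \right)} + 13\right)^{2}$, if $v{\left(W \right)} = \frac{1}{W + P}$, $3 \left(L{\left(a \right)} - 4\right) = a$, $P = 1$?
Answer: $275625$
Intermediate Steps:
$L{\left(a \right)} = 4 + \frac{a}{3}$
$v{\left(W \right)} = \frac{1}{1 + W}$ ($v{\left(W \right)} = \frac{1}{W + 1} = \frac{1}{1 + W}$)
$K{\left(m \right)} = 2 \left(1 + m\right)^{2} \left(3 + \frac{1}{1 + m}\right)^{2}$ ($K{\left(m \right)} = 2 \left(\left(\left(4 + \frac{1}{3} \left(-3\right)\right) + \frac{1}{1 + m}\right) \left(m + 1\right)\right)^{2} = 2 \left(\left(\left(4 - 1\right) + \frac{1}{1 + m}\right) \left(1 + m\right)\right)^{2} = 2 \left(\left(3 + \frac{1}{1 + m}\right) \left(1 + m\right)\right)^{2} = 2 \left(\left(1 + m\right) \left(3 + \frac{1}{1 + m}\right)\right)^{2} = 2 \left(1 + m\right)^{2} \left(3 + \frac{1}{1 + m}\right)^{2}$)
$\left(K{\left(4 \right)} + 13\right)^{2} = \left(2 \left(4 + 3 \cdot 4\right)^{2} + 13\right)^{2} = \left(2 \left(4 + 12\right)^{2} + 13\right)^{2} = \left(2 \cdot 16^{2} + 13\right)^{2} = \left(2 \cdot 256 + 13\right)^{2} = \left(512 + 13\right)^{2} = 525^{2} = 275625$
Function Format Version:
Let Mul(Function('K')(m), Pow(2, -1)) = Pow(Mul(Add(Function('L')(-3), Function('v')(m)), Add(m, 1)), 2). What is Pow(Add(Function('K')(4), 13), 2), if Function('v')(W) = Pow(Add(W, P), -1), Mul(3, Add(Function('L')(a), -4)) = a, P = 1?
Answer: 275625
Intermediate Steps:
Function('L')(a) = Add(4, Mul(Rational(1, 3), a))
Function('v')(W) = Pow(Add(1, W), -1) (Function('v')(W) = Pow(Add(W, 1), -1) = Pow(Add(1, W), -1))
Function('K')(m) = Mul(2, Pow(Add(1, m), 2), Pow(Add(3, Pow(Add(1, m), -1)), 2)) (Function('K')(m) = Mul(2, Pow(Mul(Add(Add(4, Mul(Rational(1, 3), -3)), Pow(Add(1, m), -1)), Add(m, 1)), 2)) = Mul(2, Pow(Mul(Add(Add(4, -1), Pow(Add(1, m), -1)), Add(1, m)), 2)) = Mul(2, Pow(Mul(Add(3, Pow(Add(1, m), -1)), Add(1, m)), 2)) = Mul(2, Pow(Mul(Add(1, m), Add(3, Pow(Add(1, m), -1))), 2)) = Mul(2, Mul(Pow(Add(1, m), 2), Pow(Add(3, Pow(Add(1, m), -1)), 2))) = Mul(2, Pow(Add(1, m), 2), Pow(Add(3, Pow(Add(1, m), -1)), 2)))
Pow(Add(Function('K')(4), 13), 2) = Pow(Add(Mul(2, Pow(Add(4, Mul(3, 4)), 2)), 13), 2) = Pow(Add(Mul(2, Pow(Add(4, 12), 2)), 13), 2) = Pow(Add(Mul(2, Pow(16, 2)), 13), 2) = Pow(Add(Mul(2, 256), 13), 2) = Pow(Add(512, 13), 2) = Pow(525, 2) = 275625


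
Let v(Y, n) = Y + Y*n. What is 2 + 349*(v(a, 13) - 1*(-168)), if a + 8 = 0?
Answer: 19546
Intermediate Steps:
a = -8 (a = -8 + 0 = -8)
2 + 349*(v(a, 13) - 1*(-168)) = 2 + 349*(-8*(1 + 13) - 1*(-168)) = 2 + 349*(-8*14 + 168) = 2 + 349*(-112 + 168) = 2 + 349*56 = 2 + 19544 = 19546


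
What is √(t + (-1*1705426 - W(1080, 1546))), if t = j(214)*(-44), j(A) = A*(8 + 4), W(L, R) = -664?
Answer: I*√1817754 ≈ 1348.2*I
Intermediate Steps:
j(A) = 12*A (j(A) = A*12 = 12*A)
t = -112992 (t = (12*214)*(-44) = 2568*(-44) = -112992)
√(t + (-1*1705426 - W(1080, 1546))) = √(-112992 + (-1*1705426 - 1*(-664))) = √(-112992 + (-1705426 + 664)) = √(-112992 - 1704762) = √(-1817754) = I*√1817754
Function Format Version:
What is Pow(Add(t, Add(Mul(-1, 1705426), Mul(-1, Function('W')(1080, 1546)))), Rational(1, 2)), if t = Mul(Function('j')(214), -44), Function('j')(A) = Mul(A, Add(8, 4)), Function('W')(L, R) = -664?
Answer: Mul(I, Pow(1817754, Rational(1, 2))) ≈ Mul(1348.2, I)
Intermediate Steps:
Function('j')(A) = Mul(12, A) (Function('j')(A) = Mul(A, 12) = Mul(12, A))
t = -112992 (t = Mul(Mul(12, 214), -44) = Mul(2568, -44) = -112992)
Pow(Add(t, Add(Mul(-1, 1705426), Mul(-1, Function('W')(1080, 1546)))), Rational(1, 2)) = Pow(Add(-112992, Add(Mul(-1, 1705426), Mul(-1, -664))), Rational(1, 2)) = Pow(Add(-112992, Add(-1705426, 664)), Rational(1, 2)) = Pow(Add(-112992, -1704762), Rational(1, 2)) = Pow(-1817754, Rational(1, 2)) = Mul(I, Pow(1817754, Rational(1, 2)))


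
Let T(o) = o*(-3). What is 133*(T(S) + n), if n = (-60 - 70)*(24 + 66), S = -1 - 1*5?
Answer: -1553706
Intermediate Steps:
S = -6 (S = -1 - 5 = -6)
T(o) = -3*o
n = -11700 (n = -130*90 = -11700)
133*(T(S) + n) = 133*(-3*(-6) - 11700) = 133*(18 - 11700) = 133*(-11682) = -1553706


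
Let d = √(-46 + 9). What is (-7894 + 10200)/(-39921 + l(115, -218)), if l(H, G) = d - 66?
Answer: -46105011/799480103 - 1153*I*√37/799480103 ≈ -0.057669 - 8.7725e-6*I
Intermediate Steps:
d = I*√37 (d = √(-37) = I*√37 ≈ 6.0828*I)
l(H, G) = -66 + I*√37 (l(H, G) = I*√37 - 66 = -66 + I*√37)
(-7894 + 10200)/(-39921 + l(115, -218)) = (-7894 + 10200)/(-39921 + (-66 + I*√37)) = 2306/(-39987 + I*√37)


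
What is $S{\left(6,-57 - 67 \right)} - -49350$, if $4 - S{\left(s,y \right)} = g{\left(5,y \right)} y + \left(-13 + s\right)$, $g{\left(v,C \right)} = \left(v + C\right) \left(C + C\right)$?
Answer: $3708849$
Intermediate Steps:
$g{\left(v,C \right)} = 2 C \left(C + v\right)$ ($g{\left(v,C \right)} = \left(C + v\right) 2 C = 2 C \left(C + v\right)$)
$S{\left(s,y \right)} = 17 - s - 2 y^{2} \left(5 + y\right)$ ($S{\left(s,y \right)} = 4 - \left(2 y \left(y + 5\right) y + \left(-13 + s\right)\right) = 4 - \left(2 y \left(5 + y\right) y + \left(-13 + s\right)\right) = 4 - \left(2 y^{2} \left(5 + y\right) + \left(-13 + s\right)\right) = 4 - \left(-13 + s + 2 y^{2} \left(5 + y\right)\right) = 17 - s - 2 y^{2} \left(5 + y\right)$)
$S{\left(6,-57 - 67 \right)} - -49350 = \left(17 - 6 - 2 \left(-57 - 67\right)^{2} \left(5 - 124\right)\right) - -49350 = \left(17 - 6 - 2 \left(-57 - 67\right)^{2} \left(5 - 124\right)\right) + 49350 = \left(17 - 6 - 2 \left(-124\right)^{2} \left(5 - 124\right)\right) + 49350 = \left(17 - 6 - 30752 \left(-119\right)\right) + 49350 = \left(17 - 6 + 3659488\right) + 49350 = 3659499 + 49350 = 3708849$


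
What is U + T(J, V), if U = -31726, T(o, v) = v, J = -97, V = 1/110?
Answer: -3489859/110 ≈ -31726.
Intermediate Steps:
V = 1/110 ≈ 0.0090909
U + T(J, V) = -31726 + 1/110 = -3489859/110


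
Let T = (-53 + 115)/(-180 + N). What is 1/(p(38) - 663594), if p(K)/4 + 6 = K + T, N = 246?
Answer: -33/21894254 ≈ -1.5072e-6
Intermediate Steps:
T = 31/33 (T = (-53 + 115)/(-180 + 246) = 62/66 = 62*(1/66) = 31/33 ≈ 0.93939)
p(K) = -668/33 + 4*K (p(K) = -24 + 4*(K + 31/33) = -24 + 4*(31/33 + K) = -24 + (124/33 + 4*K) = -668/33 + 4*K)
1/(p(38) - 663594) = 1/((-668/33 + 4*38) - 663594) = 1/((-668/33 + 152) - 663594) = 1/(4348/33 - 663594) = 1/(-21894254/33) = -33/21894254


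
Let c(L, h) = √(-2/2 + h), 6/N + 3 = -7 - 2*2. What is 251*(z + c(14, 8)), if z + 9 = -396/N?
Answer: 229665 + 251*√7 ≈ 2.3033e+5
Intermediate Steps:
N = -3/7 (N = 6/(-3 + (-7 - 2*2)) = 6/(-3 + (-7 - 4)) = 6/(-3 - 11) = 6/(-14) = 6*(-1/14) = -3/7 ≈ -0.42857)
c(L, h) = √(-1 + h) (c(L, h) = √(-2*½ + h) = √(-1 + h))
z = 915 (z = -9 - 396/(-3/7) = -9 - 396*(-7/3) = -9 + 924 = 915)
251*(z + c(14, 8)) = 251*(915 + √(-1 + 8)) = 251*(915 + √7) = 229665 + 251*√7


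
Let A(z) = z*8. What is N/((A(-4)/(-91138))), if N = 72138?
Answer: 1643628261/8 ≈ 2.0545e+8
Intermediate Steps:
A(z) = 8*z
N/((A(-4)/(-91138))) = 72138/(((8*(-4))/(-91138))) = 72138/((-32*(-1/91138))) = 72138/(16/45569) = 72138*(45569/16) = 1643628261/8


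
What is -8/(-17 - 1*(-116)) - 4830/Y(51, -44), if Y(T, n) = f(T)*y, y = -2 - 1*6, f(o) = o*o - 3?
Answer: 51983/342936 ≈ 0.15158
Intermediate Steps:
f(o) = -3 + o**2 (f(o) = o**2 - 3 = -3 + o**2)
y = -8 (y = -2 - 6 = -8)
Y(T, n) = 24 - 8*T**2 (Y(T, n) = (-3 + T**2)*(-8) = 24 - 8*T**2)
-8/(-17 - 1*(-116)) - 4830/Y(51, -44) = -8/(-17 - 1*(-116)) - 4830/(24 - 8*51**2) = -8/(-17 + 116) - 4830/(24 - 8*2601) = -8/99 - 4830/(24 - 20808) = -8*1/99 - 4830/(-20784) = -8/99 - 4830*(-1/20784) = -8/99 + 805/3464 = 51983/342936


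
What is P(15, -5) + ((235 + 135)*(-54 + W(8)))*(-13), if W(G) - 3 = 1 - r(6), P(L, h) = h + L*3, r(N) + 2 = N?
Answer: 259780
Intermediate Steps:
r(N) = -2 + N
P(L, h) = h + 3*L
W(G) = 0 (W(G) = 3 + (1 - (-2 + 6)) = 3 + (1 - 1*4) = 3 + (1 - 4) = 3 - 3 = 0)
P(15, -5) + ((235 + 135)*(-54 + W(8)))*(-13) = (-5 + 3*15) + ((235 + 135)*(-54 + 0))*(-13) = (-5 + 45) + (370*(-54))*(-13) = 40 - 19980*(-13) = 40 + 259740 = 259780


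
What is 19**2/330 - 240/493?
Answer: 98773/162690 ≈ 0.60712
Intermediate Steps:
19**2/330 - 240/493 = 361*(1/330) - 240*1/493 = 361/330 - 240/493 = 98773/162690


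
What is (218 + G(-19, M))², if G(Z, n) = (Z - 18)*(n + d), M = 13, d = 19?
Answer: 933156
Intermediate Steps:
G(Z, n) = (-18 + Z)*(19 + n) (G(Z, n) = (Z - 18)*(n + 19) = (-18 + Z)*(19 + n))
(218 + G(-19, M))² = (218 + (-342 - 18*13 + 19*(-19) - 19*13))² = (218 + (-342 - 234 - 361 - 247))² = (218 - 1184)² = (-966)² = 933156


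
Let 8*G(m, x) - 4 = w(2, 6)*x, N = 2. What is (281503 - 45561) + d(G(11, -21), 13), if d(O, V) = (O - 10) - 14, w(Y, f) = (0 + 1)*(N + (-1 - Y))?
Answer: 1887369/8 ≈ 2.3592e+5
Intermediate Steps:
w(Y, f) = 1 - Y (w(Y, f) = (0 + 1)*(2 + (-1 - Y)) = 1*(1 - Y) = 1 - Y)
G(m, x) = 1/2 - x/8 (G(m, x) = 1/2 + ((1 - 1*2)*x)/8 = 1/2 + ((1 - 2)*x)/8 = 1/2 + (-x)/8 = 1/2 - x/8)
d(O, V) = -24 + O (d(O, V) = (-10 + O) - 14 = -24 + O)
(281503 - 45561) + d(G(11, -21), 13) = (281503 - 45561) + (-24 + (1/2 - 1/8*(-21))) = 235942 + (-24 + (1/2 + 21/8)) = 235942 + (-24 + 25/8) = 235942 - 167/8 = 1887369/8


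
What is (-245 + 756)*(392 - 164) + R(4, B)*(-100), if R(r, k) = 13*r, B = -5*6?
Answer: 111308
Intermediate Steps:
B = -30
(-245 + 756)*(392 - 164) + R(4, B)*(-100) = (-245 + 756)*(392 - 164) + (13*4)*(-100) = 511*228 + 52*(-100) = 116508 - 5200 = 111308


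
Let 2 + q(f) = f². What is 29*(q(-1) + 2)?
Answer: 29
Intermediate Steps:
q(f) = -2 + f²
29*(q(-1) + 2) = 29*((-2 + (-1)²) + 2) = 29*((-2 + 1) + 2) = 29*(-1 + 2) = 29*1 = 29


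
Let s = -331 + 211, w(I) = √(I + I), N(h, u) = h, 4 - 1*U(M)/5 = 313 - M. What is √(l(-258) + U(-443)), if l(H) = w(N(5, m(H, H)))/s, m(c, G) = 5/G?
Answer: √(-13536000 - 30*√10)/60 ≈ 61.319*I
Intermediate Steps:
U(M) = -1545 + 5*M (U(M) = 20 - 5*(313 - M) = 20 + (-1565 + 5*M) = -1545 + 5*M)
w(I) = √2*√I (w(I) = √(2*I) = √2*√I)
s = -120
l(H) = -√10/120 (l(H) = (√2*√5)/(-120) = √10*(-1/120) = -√10/120)
√(l(-258) + U(-443)) = √(-√10/120 + (-1545 + 5*(-443))) = √(-√10/120 + (-1545 - 2215)) = √(-√10/120 - 3760) = √(-3760 - √10/120)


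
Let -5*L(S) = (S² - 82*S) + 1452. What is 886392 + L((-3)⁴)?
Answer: 4430589/5 ≈ 8.8612e+5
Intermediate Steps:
L(S) = -1452/5 - S²/5 + 82*S/5 (L(S) = -((S² - 82*S) + 1452)/5 = -(1452 + S² - 82*S)/5 = -1452/5 - S²/5 + 82*S/5)
886392 + L((-3)⁴) = 886392 + (-1452/5 - ((-3)⁴)²/5 + (82/5)*(-3)⁴) = 886392 + (-1452/5 - ⅕*81² + (82/5)*81) = 886392 + (-1452/5 - ⅕*6561 + 6642/5) = 886392 + (-1452/5 - 6561/5 + 6642/5) = 886392 - 1371/5 = 4430589/5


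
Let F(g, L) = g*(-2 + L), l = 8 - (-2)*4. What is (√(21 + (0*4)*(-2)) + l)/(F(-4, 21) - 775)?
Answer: -16/851 - √21/851 ≈ -0.024186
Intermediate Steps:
l = 16 (l = 8 - 1*(-8) = 8 + 8 = 16)
(√(21 + (0*4)*(-2)) + l)/(F(-4, 21) - 775) = (√(21 + (0*4)*(-2)) + 16)/(-4*(-2 + 21) - 775) = (√(21 + 0*(-2)) + 16)/(-4*19 - 775) = (√(21 + 0) + 16)/(-76 - 775) = (√21 + 16)/(-851) = (16 + √21)*(-1/851) = -16/851 - √21/851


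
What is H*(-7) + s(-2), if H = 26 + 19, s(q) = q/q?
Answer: -314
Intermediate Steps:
s(q) = 1
H = 45
H*(-7) + s(-2) = 45*(-7) + 1 = -315 + 1 = -314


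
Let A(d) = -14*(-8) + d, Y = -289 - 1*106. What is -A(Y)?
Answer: 283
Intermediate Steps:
Y = -395 (Y = -289 - 106 = -395)
A(d) = 112 + d
-A(Y) = -(112 - 395) = -1*(-283) = 283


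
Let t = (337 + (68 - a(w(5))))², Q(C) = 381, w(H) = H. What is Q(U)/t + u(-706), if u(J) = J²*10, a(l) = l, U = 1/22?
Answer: 797497600381/160000 ≈ 4.9844e+6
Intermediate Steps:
U = 1/22 ≈ 0.045455
u(J) = 10*J²
t = 160000 (t = (337 + (68 - 1*5))² = (337 + (68 - 5))² = (337 + 63)² = 400² = 160000)
Q(U)/t + u(-706) = 381/160000 + 10*(-706)² = 381*(1/160000) + 10*498436 = 381/160000 + 4984360 = 797497600381/160000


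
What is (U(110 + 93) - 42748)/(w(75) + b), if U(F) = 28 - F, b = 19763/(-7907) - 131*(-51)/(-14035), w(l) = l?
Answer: -4763368979635/7992905503 ≈ -595.95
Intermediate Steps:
b = -330200372/110974745 (b = 19763*(-1/7907) + 6681*(-1/14035) = -19763/7907 - 6681/14035 = -330200372/110974745 ≈ -2.9755)
(U(110 + 93) - 42748)/(w(75) + b) = ((28 - (110 + 93)) - 42748)/(75 - 330200372/110974745) = ((28 - 1*203) - 42748)/(7992905503/110974745) = ((28 - 203) - 42748)*(110974745/7992905503) = (-175 - 42748)*(110974745/7992905503) = -42923*110974745/7992905503 = -4763368979635/7992905503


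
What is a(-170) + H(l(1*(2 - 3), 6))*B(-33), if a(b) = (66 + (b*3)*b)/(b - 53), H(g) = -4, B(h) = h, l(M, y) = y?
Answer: -57330/223 ≈ -257.08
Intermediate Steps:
a(b) = (66 + 3*b**2)/(-53 + b) (a(b) = (66 + (3*b)*b)/(-53 + b) = (66 + 3*b**2)/(-53 + b))
a(-170) + H(l(1*(2 - 3), 6))*B(-33) = 3*(22 + (-170)**2)/(-53 - 170) - 4*(-33) = 3*(22 + 28900)/(-223) + 132 = 3*(-1/223)*28922 + 132 = -86766/223 + 132 = -57330/223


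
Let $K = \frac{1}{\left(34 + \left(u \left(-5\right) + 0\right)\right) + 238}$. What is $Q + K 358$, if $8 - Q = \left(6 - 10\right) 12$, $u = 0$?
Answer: $\frac{7795}{136} \approx 57.316$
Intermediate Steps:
$Q = 56$ ($Q = 8 - \left(6 - 10\right) 12 = 8 - \left(-4\right) 12 = 8 - -48 = 8 + 48 = 56$)
$K = \frac{1}{272}$ ($K = \frac{1}{\left(34 + \left(0 \left(-5\right) + 0\right)\right) + 238} = \frac{1}{\left(34 + \left(0 + 0\right)\right) + 238} = \frac{1}{\left(34 + 0\right) + 238} = \frac{1}{34 + 238} = \frac{1}{272} \approx 0.0036765$)
$Q + K 358 = 56 + \frac{1}{272} \cdot 358 = 56 + \frac{179}{136} = \frac{7795}{136}$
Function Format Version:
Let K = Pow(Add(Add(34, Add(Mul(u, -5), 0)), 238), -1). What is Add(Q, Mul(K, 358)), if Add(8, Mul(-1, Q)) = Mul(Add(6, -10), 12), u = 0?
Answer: Rational(7795, 136) ≈ 57.316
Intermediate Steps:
Q = 56 (Q = Add(8, Mul(-1, Mul(Add(6, -10), 12))) = Add(8, Mul(-1, Mul(-4, 12))) = Add(8, Mul(-1, -48)) = Add(8, 48) = 56)
K = Rational(1, 272) (K = Pow(Add(Add(34, Add(Mul(0, -5), 0)), 238), -1) = Pow(Add(Add(34, Add(0, 0)), 238), -1) = Pow(Add(Add(34, 0), 238), -1) = Pow(Add(34, 238), -1) = Pow(272, -1) = Rational(1, 272) ≈ 0.0036765)
Add(Q, Mul(K, 358)) = Add(56, Mul(Rational(1, 272), 358)) = Add(56, Rational(179, 136)) = Rational(7795, 136)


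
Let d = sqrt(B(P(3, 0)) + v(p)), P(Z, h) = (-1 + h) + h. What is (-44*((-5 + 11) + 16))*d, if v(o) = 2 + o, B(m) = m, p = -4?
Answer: -968*I*sqrt(3) ≈ -1676.6*I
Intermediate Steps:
P(Z, h) = -1 + 2*h
d = I*sqrt(3) (d = sqrt((-1 + 2*0) + (2 - 4)) = sqrt((-1 + 0) - 2) = sqrt(-1 - 2) = sqrt(-3) = I*sqrt(3) ≈ 1.732*I)
(-44*((-5 + 11) + 16))*d = (-44*((-5 + 11) + 16))*(I*sqrt(3)) = (-44*(6 + 16))*(I*sqrt(3)) = (-44*22)*(I*sqrt(3)) = -968*I*sqrt(3)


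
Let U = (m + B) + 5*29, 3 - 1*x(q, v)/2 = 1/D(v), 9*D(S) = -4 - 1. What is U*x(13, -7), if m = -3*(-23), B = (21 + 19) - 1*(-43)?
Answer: 14256/5 ≈ 2851.2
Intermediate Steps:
B = 83 (B = 40 + 43 = 83)
m = 69
D(S) = -5/9 (D(S) = (-4 - 1)/9 = (⅑)*(-5) = -5/9)
x(q, v) = 48/5 (x(q, v) = 6 - 2/(-5/9) = 6 - 2*(-9/5) = 6 + 18/5 = 48/5)
U = 297 (U = (69 + 83) + 5*29 = 152 + 145 = 297)
U*x(13, -7) = 297*(48/5) = 14256/5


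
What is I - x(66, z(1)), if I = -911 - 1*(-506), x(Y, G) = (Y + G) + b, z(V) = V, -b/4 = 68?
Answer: -200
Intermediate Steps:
b = -272 (b = -4*68 = -272)
x(Y, G) = -272 + G + Y (x(Y, G) = (Y + G) - 272 = (G + Y) - 272 = -272 + G + Y)
I = -405 (I = -911 + 506 = -405)
I - x(66, z(1)) = -405 - (-272 + 1 + 66) = -405 - 1*(-205) = -405 + 205 = -200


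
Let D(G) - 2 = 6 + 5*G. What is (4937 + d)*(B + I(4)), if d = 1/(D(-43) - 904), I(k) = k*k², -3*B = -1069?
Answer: 6916592566/3333 ≈ 2.0752e+6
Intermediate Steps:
D(G) = 8 + 5*G (D(G) = 2 + (6 + 5*G) = 8 + 5*G)
B = 1069/3 (B = -⅓*(-1069) = 1069/3 ≈ 356.33)
I(k) = k³
d = -1/1111 (d = 1/((8 + 5*(-43)) - 904) = 1/((8 - 215) - 904) = 1/(-207 - 904) = 1/(-1111) = -1/1111 ≈ -0.00090009)
(4937 + d)*(B + I(4)) = (4937 - 1/1111)*(1069/3 + 4³) = 5485006*(1069/3 + 64)/1111 = (5485006/1111)*(1261/3) = 6916592566/3333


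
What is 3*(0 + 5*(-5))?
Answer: -75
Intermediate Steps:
3*(0 + 5*(-5)) = 3*(0 - 25) = 3*(-25) = -75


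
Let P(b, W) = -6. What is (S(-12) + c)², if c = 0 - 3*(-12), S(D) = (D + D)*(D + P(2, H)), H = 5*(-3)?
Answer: 219024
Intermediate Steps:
H = -15
S(D) = 2*D*(-6 + D) (S(D) = (D + D)*(D - 6) = (2*D)*(-6 + D) = 2*D*(-6 + D))
c = 36 (c = 0 + 36 = 36)
(S(-12) + c)² = (2*(-12)*(-6 - 12) + 36)² = (2*(-12)*(-18) + 36)² = (432 + 36)² = 468² = 219024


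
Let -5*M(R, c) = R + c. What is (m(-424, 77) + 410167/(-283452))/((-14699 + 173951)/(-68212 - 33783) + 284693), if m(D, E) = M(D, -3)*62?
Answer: 153034469167787/8230624999772916 ≈ 0.018593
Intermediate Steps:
M(R, c) = -R/5 - c/5 (M(R, c) = -(R + c)/5 = -R/5 - c/5)
m(D, E) = 186/5 - 62*D/5 (m(D, E) = (-D/5 - ⅕*(-3))*62 = (-D/5 + ⅗)*62 = (⅗ - D/5)*62 = 186/5 - 62*D/5)
(m(-424, 77) + 410167/(-283452))/((-14699 + 173951)/(-68212 - 33783) + 284693) = ((186/5 - 62/5*(-424)) + 410167/(-283452))/((-14699 + 173951)/(-68212 - 33783) + 284693) = ((186/5 + 26288/5) + 410167*(-1/283452))/(159252/(-101995) + 284693) = (26474/5 - 410167/283452)/(159252*(-1/101995) + 284693) = 7502057413/(1417260*(-159252/101995 + 284693)) = 7502057413/(1417260*(29037103283/101995)) = (7502057413/1417260)*(101995/29037103283) = 153034469167787/8230624999772916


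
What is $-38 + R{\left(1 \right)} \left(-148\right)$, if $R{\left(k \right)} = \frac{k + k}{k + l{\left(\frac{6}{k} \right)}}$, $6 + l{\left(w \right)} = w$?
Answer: $-334$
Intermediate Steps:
$l{\left(w \right)} = -6 + w$
$R{\left(k \right)} = \frac{2 k}{-6 + k + \frac{6}{k}}$ ($R{\left(k \right)} = \frac{k + k}{k - \left(6 - \frac{6}{k}\right)} = \frac{2 k}{-6 + k + \frac{6}{k}}$)
$-38 + R{\left(1 \right)} \left(-148\right) = -38 + \frac{2 \cdot 1^{2}}{6 + 1 \left(-6 + 1\right)} \left(-148\right) = -38 + 2 \cdot 1 \frac{1}{6 + 1 \left(-5\right)} \left(-148\right) = -38 + 2 \cdot 1 \frac{1}{6 - 5} \left(-148\right) = -38 + 2 \cdot 1 \cdot 1^{-1} \left(-148\right) = -38 + 2 \cdot 1 \cdot 1 \left(-148\right) = -38 + 2 \left(-148\right) = -38 - 296 = -334$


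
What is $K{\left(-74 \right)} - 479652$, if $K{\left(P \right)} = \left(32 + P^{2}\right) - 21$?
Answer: $-474165$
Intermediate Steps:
$K{\left(P \right)} = 11 + P^{2}$
$K{\left(-74 \right)} - 479652 = \left(11 + \left(-74\right)^{2}\right) - 479652 = \left(11 + 5476\right) - 479652 = 5487 - 479652 = -474165$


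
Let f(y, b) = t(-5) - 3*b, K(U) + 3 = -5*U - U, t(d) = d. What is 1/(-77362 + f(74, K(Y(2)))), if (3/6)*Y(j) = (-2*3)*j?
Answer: -1/77790 ≈ -1.2855e-5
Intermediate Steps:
Y(j) = -12*j (Y(j) = 2*((-2*3)*j) = 2*(-6*j) = -12*j)
K(U) = -3 - 6*U (K(U) = -3 + (-5*U - U) = -3 - 6*U)
f(y, b) = -5 - 3*b
1/(-77362 + f(74, K(Y(2)))) = 1/(-77362 + (-5 - 3*(-3 - (-72)*2))) = 1/(-77362 + (-5 - 3*(-3 - 6*(-24)))) = 1/(-77362 + (-5 - 3*(-3 + 144))) = 1/(-77362 + (-5 - 3*141)) = 1/(-77362 + (-5 - 423)) = 1/(-77362 - 428) = 1/(-77790) = -1/77790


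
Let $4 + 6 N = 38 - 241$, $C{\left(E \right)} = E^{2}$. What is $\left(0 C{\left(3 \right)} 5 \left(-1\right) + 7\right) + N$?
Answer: $- \frac{55}{2} \approx -27.5$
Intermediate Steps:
$N = - \frac{69}{2}$ ($N = - \frac{2}{3} + \frac{38 - 241}{6} = - \frac{2}{3} + \frac{1}{6} \left(-203\right) = - \frac{2}{3} - \frac{203}{6} = - \frac{69}{2} \approx -34.5$)
$\left(0 C{\left(3 \right)} 5 \left(-1\right) + 7\right) + N = \left(0 \cdot 3^{2} \cdot 5 \left(-1\right) + 7\right) - \frac{69}{2} = \left(0 \cdot 9 \cdot 5 \left(-1\right) + 7\right) - \frac{69}{2} = \left(0 \cdot 5 \left(-1\right) + 7\right) - \frac{69}{2} = \left(0 \left(-1\right) + 7\right) - \frac{69}{2} = \left(0 + 7\right) - \frac{69}{2} = 7 - \frac{69}{2} = - \frac{55}{2}$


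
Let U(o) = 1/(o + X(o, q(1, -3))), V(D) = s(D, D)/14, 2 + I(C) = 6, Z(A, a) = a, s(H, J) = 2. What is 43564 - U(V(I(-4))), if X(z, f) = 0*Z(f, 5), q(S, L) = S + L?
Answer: 43557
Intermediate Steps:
q(S, L) = L + S
I(C) = 4 (I(C) = -2 + 6 = 4)
X(z, f) = 0 (X(z, f) = 0*5 = 0)
V(D) = 1/7 (V(D) = 2/14 = 2*(1/14) = 1/7)
U(o) = 1/o (U(o) = 1/(o + 0) = 1/o)
43564 - U(V(I(-4))) = 43564 - 1/1/7 = 43564 - 1*7 = 43564 - 7 = 43557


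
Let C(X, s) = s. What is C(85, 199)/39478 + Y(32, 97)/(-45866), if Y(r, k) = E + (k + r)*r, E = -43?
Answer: -2001846/23824973 ≈ -0.084023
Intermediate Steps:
Y(r, k) = -43 + r*(k + r) (Y(r, k) = -43 + (k + r)*r = -43 + r*(k + r))
C(85, 199)/39478 + Y(32, 97)/(-45866) = 199/39478 + (-43 + 32² + 97*32)/(-45866) = 199*(1/39478) + (-43 + 1024 + 3104)*(-1/45866) = 199/39478 + 4085*(-1/45866) = 199/39478 - 215/2414 = -2001846/23824973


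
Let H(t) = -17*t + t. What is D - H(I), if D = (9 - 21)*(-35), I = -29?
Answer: -44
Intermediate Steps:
H(t) = -16*t
D = 420 (D = -12*(-35) = 420)
D - H(I) = 420 - (-16)*(-29) = 420 - 1*464 = 420 - 464 = -44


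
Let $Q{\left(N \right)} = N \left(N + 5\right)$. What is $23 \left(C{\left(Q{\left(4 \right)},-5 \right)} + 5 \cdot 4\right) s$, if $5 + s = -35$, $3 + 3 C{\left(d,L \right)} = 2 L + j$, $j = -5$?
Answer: $-12880$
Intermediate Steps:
$Q{\left(N \right)} = N \left(5 + N\right)$
$C{\left(d,L \right)} = - \frac{8}{3} + \frac{2 L}{3}$ ($C{\left(d,L \right)} = -1 + \frac{2 L - 5}{3} = -1 + \frac{-5 + 2 L}{3} = -1 + \left(- \frac{5}{3} + \frac{2 L}{3}\right) = - \frac{8}{3} + \frac{2 L}{3}$)
$s = -40$ ($s = -5 - 35 = -40$)
$23 \left(C{\left(Q{\left(4 \right)},-5 \right)} + 5 \cdot 4\right) s = 23 \left(\left(- \frac{8}{3} + \frac{2}{3} \left(-5\right)\right) + 5 \cdot 4\right) \left(-40\right) = 23 \left(\left(- \frac{8}{3} - \frac{10}{3}\right) + 20\right) \left(-40\right) = 23 \left(-6 + 20\right) \left(-40\right) = 23 \cdot 14 \left(-40\right) = 322 \left(-40\right) = -12880$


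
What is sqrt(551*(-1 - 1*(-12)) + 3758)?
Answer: 3*sqrt(1091) ≈ 99.091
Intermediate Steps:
sqrt(551*(-1 - 1*(-12)) + 3758) = sqrt(551*(-1 + 12) + 3758) = sqrt(551*11 + 3758) = sqrt(6061 + 3758) = sqrt(9819) = 3*sqrt(1091)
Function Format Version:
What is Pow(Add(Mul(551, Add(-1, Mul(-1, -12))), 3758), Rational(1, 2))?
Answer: Mul(3, Pow(1091, Rational(1, 2))) ≈ 99.091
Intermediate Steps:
Pow(Add(Mul(551, Add(-1, Mul(-1, -12))), 3758), Rational(1, 2)) = Pow(Add(Mul(551, Add(-1, 12)), 3758), Rational(1, 2)) = Pow(Add(Mul(551, 11), 3758), Rational(1, 2)) = Pow(Add(6061, 3758), Rational(1, 2)) = Pow(9819, Rational(1, 2)) = Mul(3, Pow(1091, Rational(1, 2)))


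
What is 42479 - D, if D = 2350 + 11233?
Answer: 28896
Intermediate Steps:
D = 13583
42479 - D = 42479 - 1*13583 = 42479 - 13583 = 28896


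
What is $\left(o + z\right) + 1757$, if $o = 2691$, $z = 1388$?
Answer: $5836$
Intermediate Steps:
$\left(o + z\right) + 1757 = \left(2691 + 1388\right) + 1757 = 4079 + 1757 = 5836$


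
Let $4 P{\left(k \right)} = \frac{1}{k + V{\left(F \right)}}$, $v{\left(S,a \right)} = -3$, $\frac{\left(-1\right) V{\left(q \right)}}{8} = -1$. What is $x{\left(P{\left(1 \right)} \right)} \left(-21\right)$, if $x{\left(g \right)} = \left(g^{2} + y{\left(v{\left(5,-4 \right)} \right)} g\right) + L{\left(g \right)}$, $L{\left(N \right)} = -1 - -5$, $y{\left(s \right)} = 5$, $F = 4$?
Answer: $- \frac{37555}{432} \approx -86.933$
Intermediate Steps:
$V{\left(q \right)} = 8$ ($V{\left(q \right)} = \left(-8\right) \left(-1\right) = 8$)
$P{\left(k \right)} = \frac{1}{4 \left(8 + k\right)}$ ($P{\left(k \right)} = \frac{1}{4 \left(k + 8\right)} = \frac{1}{4 \left(8 + k\right)}$)
$L{\left(N \right)} = 4$ ($L{\left(N \right)} = -1 + 5 = 4$)
$x{\left(g \right)} = 4 + g^{2} + 5 g$ ($x{\left(g \right)} = \left(g^{2} + 5 g\right) + 4 = 4 + g^{2} + 5 g$)
$x{\left(P{\left(1 \right)} \right)} \left(-21\right) = \left(4 + \left(\frac{1}{4 \left(8 + 1\right)}\right)^{2} + 5 \frac{1}{4 \left(8 + 1\right)}\right) \left(-21\right) = \left(4 + \left(\frac{1}{4 \cdot 9}\right)^{2} + 5 \frac{1}{4 \cdot 9}\right) \left(-21\right) = \left(4 + \left(\frac{1}{4} \cdot \frac{1}{9}\right)^{2} + 5 \cdot \frac{1}{4} \cdot \frac{1}{9}\right) \left(-21\right) = \left(4 + \left(\frac{1}{36}\right)^{2} + 5 \cdot \frac{1}{36}\right) \left(-21\right) = \left(4 + \frac{1}{1296} + \frac{5}{36}\right) \left(-21\right) = \frac{5365}{1296} \left(-21\right) = - \frac{37555}{432}$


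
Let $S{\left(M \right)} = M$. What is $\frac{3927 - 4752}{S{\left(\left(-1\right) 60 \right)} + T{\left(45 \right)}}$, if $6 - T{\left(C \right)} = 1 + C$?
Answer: $\frac{33}{4} \approx 8.25$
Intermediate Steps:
$T{\left(C \right)} = 5 - C$ ($T{\left(C \right)} = 6 - \left(1 + C\right) = 5 - C$)
$\frac{3927 - 4752}{S{\left(\left(-1\right) 60 \right)} + T{\left(45 \right)}} = \frac{3927 - 4752}{\left(-1\right) 60 + \left(5 - 45\right)} = \frac{3927 - 4752}{-60 + \left(5 - 45\right)} = - \frac{825}{-60 - 40} = - \frac{825}{-100} = \left(-825\right) \left(- \frac{1}{100}\right) = \frac{33}{4}$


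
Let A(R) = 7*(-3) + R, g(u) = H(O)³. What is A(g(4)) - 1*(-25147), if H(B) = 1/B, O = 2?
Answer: 201009/8 ≈ 25126.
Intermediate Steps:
g(u) = ⅛ (g(u) = (1/2)³ = (½)³ = ⅛)
A(R) = -21 + R
A(g(4)) - 1*(-25147) = (-21 + ⅛) - 1*(-25147) = -167/8 + 25147 = 201009/8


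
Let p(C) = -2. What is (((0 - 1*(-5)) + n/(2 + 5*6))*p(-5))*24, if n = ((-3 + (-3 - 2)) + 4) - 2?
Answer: -231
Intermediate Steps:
n = -6 (n = ((-3 - 5) + 4) - 2 = (-8 + 4) - 2 = -4 - 2 = -6)
(((0 - 1*(-5)) + n/(2 + 5*6))*p(-5))*24 = (((0 - 1*(-5)) - 6/(2 + 5*6))*(-2))*24 = (((0 + 5) - 6/(2 + 30))*(-2))*24 = ((5 - 6/32)*(-2))*24 = ((5 + (1/32)*(-6))*(-2))*24 = ((5 - 3/16)*(-2))*24 = ((77/16)*(-2))*24 = -77/8*24 = -231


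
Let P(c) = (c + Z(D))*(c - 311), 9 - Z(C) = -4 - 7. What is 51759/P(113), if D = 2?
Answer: -5751/2926 ≈ -1.9655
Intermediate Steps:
Z(C) = 20 (Z(C) = 9 - (-4 - 7) = 9 - 1*(-11) = 9 + 11 = 20)
P(c) = (-311 + c)*(20 + c) (P(c) = (c + 20)*(c - 311) = (20 + c)*(-311 + c) = (-311 + c)*(20 + c))
51759/P(113) = 51759/(-6220 + 113² - 291*113) = 51759/(-6220 + 12769 - 32883) = 51759/(-26334) = 51759*(-1/26334) = -5751/2926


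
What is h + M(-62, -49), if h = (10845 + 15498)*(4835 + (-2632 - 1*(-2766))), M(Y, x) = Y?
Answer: 130898305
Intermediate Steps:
h = 130898367 (h = 26343*(4835 + (-2632 + 2766)) = 26343*(4835 + 134) = 26343*4969 = 130898367)
h + M(-62, -49) = 130898367 - 62 = 130898305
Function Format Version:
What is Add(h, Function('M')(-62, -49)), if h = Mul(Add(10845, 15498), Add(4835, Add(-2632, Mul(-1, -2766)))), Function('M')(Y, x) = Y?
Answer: 130898305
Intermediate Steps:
h = 130898367 (h = Mul(26343, Add(4835, Add(-2632, 2766))) = Mul(26343, Add(4835, 134)) = Mul(26343, 4969) = 130898367)
Add(h, Function('M')(-62, -49)) = Add(130898367, -62) = 130898305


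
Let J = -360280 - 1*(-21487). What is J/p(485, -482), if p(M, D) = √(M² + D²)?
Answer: -338793*√467549/467549 ≈ -495.47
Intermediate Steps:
p(M, D) = √(D² + M²)
J = -338793 (J = -360280 + 21487 = -338793)
J/p(485, -482) = -338793/√((-482)² + 485²) = -338793/√(232324 + 235225) = -338793*√467549/467549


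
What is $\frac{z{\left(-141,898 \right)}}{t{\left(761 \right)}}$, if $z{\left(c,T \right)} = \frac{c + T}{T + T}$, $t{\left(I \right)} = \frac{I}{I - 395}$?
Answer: $\frac{138531}{683378} \approx 0.20271$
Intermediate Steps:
$t{\left(I \right)} = \frac{I}{-395 + I}$ ($t{\left(I \right)} = \frac{I}{I - 395} = \frac{I}{-395 + I}$)
$z{\left(c,T \right)} = \frac{T + c}{2 T}$
$\frac{z{\left(-141,898 \right)}}{t{\left(761 \right)}} = \frac{\frac{1}{2} \cdot \frac{1}{898} \left(898 - 141\right)}{761 \frac{1}{-395 + 761}} = \frac{\frac{1}{2} \cdot \frac{1}{898} \cdot 757}{761 \cdot \frac{1}{366}} = \frac{757}{1796 \cdot 761 \cdot \frac{1}{366}} = \frac{757}{1796 \cdot \frac{761}{366}} = \frac{757}{1796} \cdot \frac{366}{761} = \frac{138531}{683378}$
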